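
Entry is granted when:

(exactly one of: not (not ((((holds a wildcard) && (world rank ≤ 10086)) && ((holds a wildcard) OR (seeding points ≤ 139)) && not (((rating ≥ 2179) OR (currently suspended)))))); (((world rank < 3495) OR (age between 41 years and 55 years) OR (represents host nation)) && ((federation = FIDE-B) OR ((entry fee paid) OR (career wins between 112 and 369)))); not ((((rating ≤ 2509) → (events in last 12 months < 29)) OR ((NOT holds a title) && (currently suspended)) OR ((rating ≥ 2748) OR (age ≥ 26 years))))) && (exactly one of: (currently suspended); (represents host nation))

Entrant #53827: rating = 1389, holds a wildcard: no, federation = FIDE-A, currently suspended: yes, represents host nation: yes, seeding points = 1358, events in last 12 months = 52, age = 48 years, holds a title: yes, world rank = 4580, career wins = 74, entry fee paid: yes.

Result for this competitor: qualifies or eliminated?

Atomic conditions:
  holds a wildcard: no → false
  world rank ≤ 10086: 4580 ≤ 10086 is true
  seeding points ≤ 139: 1358 ≤ 139 is false
  rating ≥ 2179: 1389 ≥ 2179 is false
  currently suspended: yes → true
  world rank < 3495: 4580 < 3495 is false
  age between 41 years and 55 years: 48 in [41, 55] is true
  represents host nation: yes → true
  federation = FIDE-B: FIDE-A == FIDE-B is false
  entry fee paid: yes → true
  career wins between 112 and 369: 74 in [112, 369] is false
  rating ≤ 2509: 1389 ≤ 2509 is true
  events in last 12 months < 29: 52 < 29 is false
  NOT holds a title: yes → false
  rating ≥ 2748: 1389 ≥ 2748 is false
  age ≥ 26 years: 48 ≥ 26 is true
Combine:
[1.1.1.1.1] false AND true = false
[1.1.1.1.2] false OR false = false
[1.1.1.1.3.1] false OR true = true
[1.1.1.1.3] NOT true = false
[1.1.1.1] false AND false AND false = false
[1.1.1] NOT false = true
[1.1] NOT true = false
[1.2.1] false OR true OR true = true
[1.2.2.2] true OR false = true
[1.2.2] false OR true = true
[1.2] true AND true = true
[1.3.1.1] true → false = false
[1.3.1.2] false AND true = false
[1.3.1.3] false OR true = true
[1.3.1] false OR false OR true = true
[1.3] NOT true = false
[1] exactly-one(false, true, false) = true
[2] exactly-one(true, true) = false
[root] true AND false = false
Overall: false → eliminated

Eliminated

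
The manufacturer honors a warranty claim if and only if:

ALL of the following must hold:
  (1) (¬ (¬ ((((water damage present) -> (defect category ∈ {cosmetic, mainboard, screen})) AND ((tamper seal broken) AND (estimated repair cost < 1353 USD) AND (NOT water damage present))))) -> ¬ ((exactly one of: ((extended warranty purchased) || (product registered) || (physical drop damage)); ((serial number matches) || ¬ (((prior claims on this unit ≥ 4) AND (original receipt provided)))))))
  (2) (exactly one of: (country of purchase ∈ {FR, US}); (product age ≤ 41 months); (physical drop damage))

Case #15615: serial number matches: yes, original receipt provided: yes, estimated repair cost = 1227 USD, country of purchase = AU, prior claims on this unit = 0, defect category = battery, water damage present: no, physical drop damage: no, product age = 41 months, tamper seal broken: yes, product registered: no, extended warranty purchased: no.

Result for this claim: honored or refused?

Refused

Atomic conditions:
  water damage present: no → false
  defect category ∈ {cosmetic, mainboard, screen}: battery is not in the set → false
  tamper seal broken: yes → true
  estimated repair cost < 1353 USD: 1227 < 1353 is true
  NOT water damage present: no → true
  extended warranty purchased: no → false
  product registered: no → false
  physical drop damage: no → false
  serial number matches: yes → true
  prior claims on this unit ≥ 4: 0 ≥ 4 is false
  original receipt provided: yes → true
  country of purchase ∈ {FR, US}: AU is not in the set → false
  product age ≤ 41 months: 41 ≤ 41 is true
Combine:
[1.1.1.1.1] false → false (antecedent false ⇒ implication holds) = true
[1.1.1.1.2] true AND true AND true = true
[1.1.1.1] true AND true = true
[1.1.1] NOT true = false
[1.1] NOT false = true
[1.2.1.1] false OR false OR false = false
[1.2.1.2.2.1] false AND true = false
[1.2.1.2.2] NOT false = true
[1.2.1.2] true OR true = true
[1.2.1] exactly-one(false, true) = true
[1.2] NOT true = false
[1] true → false = false
[2] exactly-one(false, true, false) = true
[root] false AND true = false
Overall: false → refused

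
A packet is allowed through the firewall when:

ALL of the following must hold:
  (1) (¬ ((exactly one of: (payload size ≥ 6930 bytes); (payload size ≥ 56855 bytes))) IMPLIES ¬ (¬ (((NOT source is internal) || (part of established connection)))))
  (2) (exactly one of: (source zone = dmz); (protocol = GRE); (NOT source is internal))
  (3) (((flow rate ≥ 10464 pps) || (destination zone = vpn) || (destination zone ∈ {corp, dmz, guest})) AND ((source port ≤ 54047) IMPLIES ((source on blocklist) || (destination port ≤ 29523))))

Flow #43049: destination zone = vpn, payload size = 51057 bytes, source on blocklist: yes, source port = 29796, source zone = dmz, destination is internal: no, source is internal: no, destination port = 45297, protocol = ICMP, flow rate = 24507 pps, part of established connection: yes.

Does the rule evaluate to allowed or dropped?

Dropped

Atomic conditions:
  payload size ≥ 6930 bytes: 51057 ≥ 6930 is true
  payload size ≥ 56855 bytes: 51057 ≥ 56855 is false
  NOT source is internal: no → true
  part of established connection: yes → true
  source zone = dmz: dmz == dmz is true
  protocol = GRE: ICMP == GRE is false
  flow rate ≥ 10464 pps: 24507 ≥ 10464 is true
  destination zone = vpn: vpn == vpn is true
  destination zone ∈ {corp, dmz, guest}: vpn is not in the set → false
  source port ≤ 54047: 29796 ≤ 54047 is true
  source on blocklist: yes → true
  destination port ≤ 29523: 45297 ≤ 29523 is false
Combine:
[1.1.1] exactly-one(true, false) = true
[1.1] NOT true = false
[1.2.1.1] true OR true = true
[1.2.1] NOT true = false
[1.2] NOT false = true
[1] false → true (antecedent false ⇒ implication holds) = true
[2] exactly-one(true, false, true) = false
[3.1] true OR true OR false = true
[3.2.2] true OR false = true
[3.2] true → true = true
[3] true AND true = true
[root] true AND false AND true = false
Overall: false → dropped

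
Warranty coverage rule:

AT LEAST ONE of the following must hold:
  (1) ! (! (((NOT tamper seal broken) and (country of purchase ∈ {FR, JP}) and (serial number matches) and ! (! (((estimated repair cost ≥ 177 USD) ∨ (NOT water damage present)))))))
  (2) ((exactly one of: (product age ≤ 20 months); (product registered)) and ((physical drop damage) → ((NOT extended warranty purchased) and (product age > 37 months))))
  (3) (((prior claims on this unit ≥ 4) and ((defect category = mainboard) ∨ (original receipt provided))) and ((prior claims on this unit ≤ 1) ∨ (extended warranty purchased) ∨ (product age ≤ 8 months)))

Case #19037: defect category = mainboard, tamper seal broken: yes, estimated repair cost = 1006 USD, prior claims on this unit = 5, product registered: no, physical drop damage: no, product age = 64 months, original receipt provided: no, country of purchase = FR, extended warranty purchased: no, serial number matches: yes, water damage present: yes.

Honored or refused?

Refused

Atomic conditions:
  NOT tamper seal broken: yes → false
  country of purchase ∈ {FR, JP}: FR is in the set → true
  serial number matches: yes → true
  estimated repair cost ≥ 177 USD: 1006 ≥ 177 is true
  NOT water damage present: yes → false
  product age ≤ 20 months: 64 ≤ 20 is false
  product registered: no → false
  physical drop damage: no → false
  NOT extended warranty purchased: no → true
  product age > 37 months: 64 > 37 is true
  prior claims on this unit ≥ 4: 5 ≥ 4 is true
  defect category = mainboard: mainboard == mainboard is true
  original receipt provided: no → false
  prior claims on this unit ≤ 1: 5 ≤ 1 is false
  extended warranty purchased: no → false
  product age ≤ 8 months: 64 ≤ 8 is false
Combine:
[1.1.1.4.1.1] true OR false = true
[1.1.1.4.1] NOT true = false
[1.1.1.4] NOT false = true
[1.1.1] false AND true AND true AND true = false
[1.1] NOT false = true
[1] NOT true = false
[2.1] exactly-one(false, false) = false
[2.2.2] true AND true = true
[2.2] false → true (antecedent false ⇒ implication holds) = true
[2] false AND true = false
[3.1.2] true OR false = true
[3.1] true AND true = true
[3.2] false OR false OR false = false
[3] true AND false = false
[root] false OR false OR false = false
Overall: false → refused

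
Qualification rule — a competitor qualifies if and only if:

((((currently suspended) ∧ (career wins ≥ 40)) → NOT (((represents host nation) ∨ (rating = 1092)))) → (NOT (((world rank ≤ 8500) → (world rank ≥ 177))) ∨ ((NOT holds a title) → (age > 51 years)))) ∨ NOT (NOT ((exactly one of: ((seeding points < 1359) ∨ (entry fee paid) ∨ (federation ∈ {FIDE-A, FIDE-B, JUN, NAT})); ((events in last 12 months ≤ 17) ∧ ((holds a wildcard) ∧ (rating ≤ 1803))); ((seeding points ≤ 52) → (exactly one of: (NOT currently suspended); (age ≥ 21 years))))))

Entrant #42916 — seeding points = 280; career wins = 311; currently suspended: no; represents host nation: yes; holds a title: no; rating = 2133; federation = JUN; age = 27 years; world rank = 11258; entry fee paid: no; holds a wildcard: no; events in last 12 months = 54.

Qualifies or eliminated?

Atomic conditions:
  currently suspended: no → false
  career wins ≥ 40: 311 ≥ 40 is true
  represents host nation: yes → true
  rating = 1092: 2133 == 1092 is false
  world rank ≤ 8500: 11258 ≤ 8500 is false
  world rank ≥ 177: 11258 ≥ 177 is true
  NOT holds a title: no → true
  age > 51 years: 27 > 51 is false
  seeding points < 1359: 280 < 1359 is true
  entry fee paid: no → false
  federation ∈ {FIDE-A, FIDE-B, JUN, NAT}: JUN is in the set → true
  events in last 12 months ≤ 17: 54 ≤ 17 is false
  holds a wildcard: no → false
  rating ≤ 1803: 2133 ≤ 1803 is false
  seeding points ≤ 52: 280 ≤ 52 is false
  NOT currently suspended: no → true
  age ≥ 21 years: 27 ≥ 21 is true
Combine:
[1.1.1] false AND true = false
[1.1.2.1] true OR false = true
[1.1.2] NOT true = false
[1.1] false → false (antecedent false ⇒ implication holds) = true
[1.2.1.1] false → true (antecedent false ⇒ implication holds) = true
[1.2.1] NOT true = false
[1.2.2] true → false = false
[1.2] false OR false = false
[1] true → false = false
[2.1.1.1] true OR false OR true = true
[2.1.1.2.2] false AND false = false
[2.1.1.2] false AND false = false
[2.1.1.3.2] exactly-one(true, true) = false
[2.1.1.3] false → false (antecedent false ⇒ implication holds) = true
[2.1.1] exactly-one(true, false, true) = false
[2.1] NOT false = true
[2] NOT true = false
[root] false OR false = false
Overall: false → eliminated

Eliminated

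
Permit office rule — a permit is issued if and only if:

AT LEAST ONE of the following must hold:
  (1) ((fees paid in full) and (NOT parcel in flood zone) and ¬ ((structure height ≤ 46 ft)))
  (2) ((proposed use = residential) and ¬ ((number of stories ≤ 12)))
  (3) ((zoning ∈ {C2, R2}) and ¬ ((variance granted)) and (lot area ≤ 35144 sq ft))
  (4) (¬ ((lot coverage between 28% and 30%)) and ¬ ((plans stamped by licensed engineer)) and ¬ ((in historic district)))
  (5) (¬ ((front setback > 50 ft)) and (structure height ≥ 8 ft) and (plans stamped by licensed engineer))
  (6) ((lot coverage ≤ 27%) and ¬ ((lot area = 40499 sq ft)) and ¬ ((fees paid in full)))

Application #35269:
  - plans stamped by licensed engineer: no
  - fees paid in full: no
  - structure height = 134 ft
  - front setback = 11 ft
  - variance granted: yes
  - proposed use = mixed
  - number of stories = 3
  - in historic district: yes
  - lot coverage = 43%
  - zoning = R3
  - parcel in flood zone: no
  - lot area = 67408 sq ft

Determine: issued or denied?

Atomic conditions:
  fees paid in full: no → false
  NOT parcel in flood zone: no → true
  structure height ≤ 46 ft: 134 ≤ 46 is false
  proposed use = residential: mixed == residential is false
  number of stories ≤ 12: 3 ≤ 12 is true
  zoning ∈ {C2, R2}: R3 is not in the set → false
  variance granted: yes → true
  lot area ≤ 35144 sq ft: 67408 ≤ 35144 is false
  lot coverage between 28% and 30%: 43 in [28, 30] is false
  plans stamped by licensed engineer: no → false
  in historic district: yes → true
  front setback > 50 ft: 11 > 50 is false
  structure height ≥ 8 ft: 134 ≥ 8 is true
  lot coverage ≤ 27%: 43 ≤ 27 is false
  lot area = 40499 sq ft: 67408 == 40499 is false
Combine:
[1.3] NOT false = true
[1] false AND true AND true = false
[2.2] NOT true = false
[2] false AND false = false
[3.2] NOT true = false
[3] false AND false AND false = false
[4.1] NOT false = true
[4.2] NOT false = true
[4.3] NOT true = false
[4] true AND true AND false = false
[5.1] NOT false = true
[5] true AND true AND false = false
[6.2] NOT false = true
[6.3] NOT false = true
[6] false AND true AND true = false
[root] false OR false OR false OR false OR false OR false = false
Overall: false → denied

Denied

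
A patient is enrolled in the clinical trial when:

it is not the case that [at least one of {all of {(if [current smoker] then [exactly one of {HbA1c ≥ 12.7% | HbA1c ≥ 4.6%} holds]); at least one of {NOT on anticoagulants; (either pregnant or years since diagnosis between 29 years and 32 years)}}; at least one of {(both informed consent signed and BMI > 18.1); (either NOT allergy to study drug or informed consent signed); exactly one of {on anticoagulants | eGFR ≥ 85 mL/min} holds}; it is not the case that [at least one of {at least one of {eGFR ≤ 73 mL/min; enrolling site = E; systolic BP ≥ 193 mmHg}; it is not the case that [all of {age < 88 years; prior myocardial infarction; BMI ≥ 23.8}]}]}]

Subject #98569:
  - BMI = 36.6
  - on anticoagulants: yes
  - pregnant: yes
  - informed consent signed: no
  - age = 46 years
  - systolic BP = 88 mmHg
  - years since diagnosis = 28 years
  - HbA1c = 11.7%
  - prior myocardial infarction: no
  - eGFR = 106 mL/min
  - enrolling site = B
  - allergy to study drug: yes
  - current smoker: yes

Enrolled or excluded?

Excluded

Atomic conditions:
  current smoker: yes → true
  HbA1c ≥ 12.7%: 11.7 ≥ 12.7 is false
  HbA1c ≥ 4.6%: 11.7 ≥ 4.6 is true
  NOT on anticoagulants: yes → false
  pregnant: yes → true
  years since diagnosis between 29 years and 32 years: 28 in [29, 32] is false
  informed consent signed: no → false
  BMI > 18.1: 36.6 > 18.1 is true
  NOT allergy to study drug: yes → false
  on anticoagulants: yes → true
  eGFR ≥ 85 mL/min: 106 ≥ 85 is true
  eGFR ≤ 73 mL/min: 106 ≤ 73 is false
  enrolling site = E: B == E is false
  systolic BP ≥ 193 mmHg: 88 ≥ 193 is false
  age < 88 years: 46 < 88 is true
  prior myocardial infarction: no → false
  BMI ≥ 23.8: 36.6 ≥ 23.8 is true
Combine:
[1.1.1.2] exactly-one(false, true) = true
[1.1.1] true → true = true
[1.1.2.2] true OR false = true
[1.1.2] false OR true = true
[1.1] true AND true = true
[1.2.1] false AND true = false
[1.2.2] false OR false = false
[1.2.3] exactly-one(true, true) = false
[1.2] false OR false OR false = false
[1.3.1.1] false OR false OR false = false
[1.3.1.2.1] true AND false AND true = false
[1.3.1.2] NOT false = true
[1.3.1] false OR true = true
[1.3] NOT true = false
[1] true OR false OR false = true
[root] NOT true = false
Overall: false → excluded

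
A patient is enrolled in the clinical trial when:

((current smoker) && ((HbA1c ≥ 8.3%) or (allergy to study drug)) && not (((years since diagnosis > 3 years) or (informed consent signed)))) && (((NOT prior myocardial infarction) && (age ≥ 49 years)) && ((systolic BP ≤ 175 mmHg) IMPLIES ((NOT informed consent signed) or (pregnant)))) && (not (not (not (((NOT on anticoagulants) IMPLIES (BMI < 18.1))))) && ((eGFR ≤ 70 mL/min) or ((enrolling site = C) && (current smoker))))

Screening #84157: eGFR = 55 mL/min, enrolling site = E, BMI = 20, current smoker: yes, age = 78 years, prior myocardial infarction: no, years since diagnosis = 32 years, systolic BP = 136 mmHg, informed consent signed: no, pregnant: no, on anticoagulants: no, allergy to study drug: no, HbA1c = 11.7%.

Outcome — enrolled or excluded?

Atomic conditions:
  current smoker: yes → true
  HbA1c ≥ 8.3%: 11.7 ≥ 8.3 is true
  allergy to study drug: no → false
  years since diagnosis > 3 years: 32 > 3 is true
  informed consent signed: no → false
  NOT prior myocardial infarction: no → true
  age ≥ 49 years: 78 ≥ 49 is true
  systolic BP ≤ 175 mmHg: 136 ≤ 175 is true
  NOT informed consent signed: no → true
  pregnant: no → false
  NOT on anticoagulants: no → true
  BMI < 18.1: 20 < 18.1 is false
  eGFR ≤ 70 mL/min: 55 ≤ 70 is true
  enrolling site = C: E == C is false
Combine:
[1.2] true OR false = true
[1.3.1] true OR false = true
[1.3] NOT true = false
[1] true AND true AND false = false
[2.1] true AND true = true
[2.2.2] true OR false = true
[2.2] true → true = true
[2] true AND true = true
[3.1.1.1.1] true → false = false
[3.1.1.1] NOT false = true
[3.1.1] NOT true = false
[3.1] NOT false = true
[3.2.2] false AND true = false
[3.2] true OR false = true
[3] true AND true = true
[root] false AND true AND true = false
Overall: false → excluded

Excluded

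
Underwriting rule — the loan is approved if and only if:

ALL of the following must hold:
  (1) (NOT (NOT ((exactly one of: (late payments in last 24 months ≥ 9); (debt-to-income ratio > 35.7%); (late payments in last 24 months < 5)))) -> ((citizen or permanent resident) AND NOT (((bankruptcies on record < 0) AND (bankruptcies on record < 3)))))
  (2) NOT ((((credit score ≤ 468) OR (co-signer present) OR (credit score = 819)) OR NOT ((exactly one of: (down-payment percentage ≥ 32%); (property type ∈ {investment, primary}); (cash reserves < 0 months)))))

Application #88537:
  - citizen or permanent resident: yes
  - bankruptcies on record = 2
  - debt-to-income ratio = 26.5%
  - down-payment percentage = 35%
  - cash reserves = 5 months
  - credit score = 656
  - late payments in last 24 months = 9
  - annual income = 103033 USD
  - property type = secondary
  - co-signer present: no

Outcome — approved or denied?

Approved

Atomic conditions:
  late payments in last 24 months ≥ 9: 9 ≥ 9 is true
  debt-to-income ratio > 35.7%: 26.5 > 35.7 is false
  late payments in last 24 months < 5: 9 < 5 is false
  citizen or permanent resident: yes → true
  bankruptcies on record < 0: 2 < 0 is false
  bankruptcies on record < 3: 2 < 3 is true
  credit score ≤ 468: 656 ≤ 468 is false
  co-signer present: no → false
  credit score = 819: 656 == 819 is false
  down-payment percentage ≥ 32%: 35 ≥ 32 is true
  property type ∈ {investment, primary}: secondary is not in the set → false
  cash reserves < 0 months: 5 < 0 is false
Combine:
[1.1.1.1] exactly-one(true, false, false) = true
[1.1.1] NOT true = false
[1.1] NOT false = true
[1.2.2.1] false AND true = false
[1.2.2] NOT false = true
[1.2] true AND true = true
[1] true → true = true
[2.1.1] false OR false OR false = false
[2.1.2.1] exactly-one(true, false, false) = true
[2.1.2] NOT true = false
[2.1] false OR false = false
[2] NOT false = true
[root] true AND true = true
Overall: true → approved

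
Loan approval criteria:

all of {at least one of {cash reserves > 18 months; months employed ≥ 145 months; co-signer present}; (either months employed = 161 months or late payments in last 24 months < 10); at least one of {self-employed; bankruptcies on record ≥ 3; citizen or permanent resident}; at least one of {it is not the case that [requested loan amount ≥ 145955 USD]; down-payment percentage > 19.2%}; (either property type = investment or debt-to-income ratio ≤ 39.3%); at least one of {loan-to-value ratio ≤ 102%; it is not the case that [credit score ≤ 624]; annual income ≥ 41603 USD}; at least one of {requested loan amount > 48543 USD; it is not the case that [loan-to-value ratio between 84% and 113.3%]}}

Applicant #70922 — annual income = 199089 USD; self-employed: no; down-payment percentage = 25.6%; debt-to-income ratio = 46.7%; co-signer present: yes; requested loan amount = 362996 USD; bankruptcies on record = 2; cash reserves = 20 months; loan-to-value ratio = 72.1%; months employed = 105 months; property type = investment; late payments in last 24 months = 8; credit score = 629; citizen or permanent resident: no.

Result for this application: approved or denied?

Denied

Atomic conditions:
  cash reserves > 18 months: 20 > 18 is true
  months employed ≥ 145 months: 105 ≥ 145 is false
  co-signer present: yes → true
  months employed = 161 months: 105 == 161 is false
  late payments in last 24 months < 10: 8 < 10 is true
  self-employed: no → false
  bankruptcies on record ≥ 3: 2 ≥ 3 is false
  citizen or permanent resident: no → false
  requested loan amount ≥ 145955 USD: 362996 ≥ 145955 is true
  down-payment percentage > 19.2%: 25.6 > 19.2 is true
  property type = investment: investment == investment is true
  debt-to-income ratio ≤ 39.3%: 46.7 ≤ 39.3 is false
  loan-to-value ratio ≤ 102%: 72.1 ≤ 102 is true
  credit score ≤ 624: 629 ≤ 624 is false
  annual income ≥ 41603 USD: 199089 ≥ 41603 is true
  requested loan amount > 48543 USD: 362996 > 48543 is true
  loan-to-value ratio between 84% and 113.3%: 72.1 in [84, 113.3] is false
Combine:
[1] true OR false OR true = true
[2] false OR true = true
[3] false OR false OR false = false
[4.1] NOT true = false
[4] false OR true = true
[5] true OR false = true
[6.2] NOT false = true
[6] true OR true OR true = true
[7.2] NOT false = true
[7] true OR true = true
[root] true AND true AND false AND true AND true AND true AND true = false
Overall: false → denied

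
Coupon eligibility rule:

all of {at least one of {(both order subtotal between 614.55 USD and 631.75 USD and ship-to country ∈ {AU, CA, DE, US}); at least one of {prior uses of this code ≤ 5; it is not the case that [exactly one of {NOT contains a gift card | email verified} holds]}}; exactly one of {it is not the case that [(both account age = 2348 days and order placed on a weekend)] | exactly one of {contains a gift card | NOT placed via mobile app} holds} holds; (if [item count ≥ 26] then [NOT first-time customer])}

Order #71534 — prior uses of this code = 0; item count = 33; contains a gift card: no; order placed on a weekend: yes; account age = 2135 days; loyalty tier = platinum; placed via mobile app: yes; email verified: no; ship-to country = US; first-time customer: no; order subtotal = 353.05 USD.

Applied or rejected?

Applied

Atomic conditions:
  order subtotal between 614.55 USD and 631.75 USD: 353.05 in [614.55, 631.75] is false
  ship-to country ∈ {AU, CA, DE, US}: US is in the set → true
  prior uses of this code ≤ 5: 0 ≤ 5 is true
  NOT contains a gift card: no → true
  email verified: no → false
  account age = 2348 days: 2135 == 2348 is false
  order placed on a weekend: yes → true
  contains a gift card: no → false
  NOT placed via mobile app: yes → false
  item count ≥ 26: 33 ≥ 26 is true
  NOT first-time customer: no → true
Combine:
[1.1] false AND true = false
[1.2.2.1] exactly-one(true, false) = true
[1.2.2] NOT true = false
[1.2] true OR false = true
[1] false OR true = true
[2.1.1] false AND true = false
[2.1] NOT false = true
[2.2] exactly-one(false, false) = false
[2] exactly-one(true, false) = true
[3] true → true = true
[root] true AND true AND true = true
Overall: true → applied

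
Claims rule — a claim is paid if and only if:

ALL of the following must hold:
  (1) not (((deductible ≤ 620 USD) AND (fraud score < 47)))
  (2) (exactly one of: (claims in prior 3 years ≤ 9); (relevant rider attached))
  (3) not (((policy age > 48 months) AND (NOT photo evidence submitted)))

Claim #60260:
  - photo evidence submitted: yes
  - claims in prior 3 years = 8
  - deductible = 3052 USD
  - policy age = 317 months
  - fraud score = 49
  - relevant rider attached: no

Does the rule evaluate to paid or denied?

Atomic conditions:
  deductible ≤ 620 USD: 3052 ≤ 620 is false
  fraud score < 47: 49 < 47 is false
  claims in prior 3 years ≤ 9: 8 ≤ 9 is true
  relevant rider attached: no → false
  policy age > 48 months: 317 > 48 is true
  NOT photo evidence submitted: yes → false
Combine:
[1.1] false AND false = false
[1] NOT false = true
[2] exactly-one(true, false) = true
[3.1] true AND false = false
[3] NOT false = true
[root] true AND true AND true = true
Overall: true → paid

Paid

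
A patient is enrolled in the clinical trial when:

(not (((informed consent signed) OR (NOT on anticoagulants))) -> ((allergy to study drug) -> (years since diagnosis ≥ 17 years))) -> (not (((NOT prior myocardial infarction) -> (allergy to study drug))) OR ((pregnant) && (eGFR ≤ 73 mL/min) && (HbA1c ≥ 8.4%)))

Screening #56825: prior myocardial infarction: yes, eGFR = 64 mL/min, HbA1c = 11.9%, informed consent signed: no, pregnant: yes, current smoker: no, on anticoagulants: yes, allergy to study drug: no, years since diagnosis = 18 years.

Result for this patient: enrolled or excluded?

Enrolled

Atomic conditions:
  informed consent signed: no → false
  NOT on anticoagulants: yes → false
  allergy to study drug: no → false
  years since diagnosis ≥ 17 years: 18 ≥ 17 is true
  NOT prior myocardial infarction: yes → false
  pregnant: yes → true
  eGFR ≤ 73 mL/min: 64 ≤ 73 is true
  HbA1c ≥ 8.4%: 11.9 ≥ 8.4 is true
Combine:
[1.1.1] false OR false = false
[1.1] NOT false = true
[1.2] false → true (antecedent false ⇒ implication holds) = true
[1] true → true = true
[2.1.1] false → false (antecedent false ⇒ implication holds) = true
[2.1] NOT true = false
[2.2] true AND true AND true = true
[2] false OR true = true
[root] true → true = true
Overall: true → enrolled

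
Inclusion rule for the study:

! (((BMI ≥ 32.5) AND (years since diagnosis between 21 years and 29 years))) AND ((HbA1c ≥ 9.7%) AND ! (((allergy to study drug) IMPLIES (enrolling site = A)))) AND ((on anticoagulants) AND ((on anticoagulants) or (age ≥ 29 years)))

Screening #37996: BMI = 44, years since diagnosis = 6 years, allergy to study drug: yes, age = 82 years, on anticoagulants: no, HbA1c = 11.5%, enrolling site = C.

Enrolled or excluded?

Atomic conditions:
  BMI ≥ 32.5: 44 ≥ 32.5 is true
  years since diagnosis between 21 years and 29 years: 6 in [21, 29] is false
  HbA1c ≥ 9.7%: 11.5 ≥ 9.7 is true
  allergy to study drug: yes → true
  enrolling site = A: C == A is false
  on anticoagulants: no → false
  age ≥ 29 years: 82 ≥ 29 is true
Combine:
[1.1] true AND false = false
[1] NOT false = true
[2.2.1] true → false = false
[2.2] NOT false = true
[2] true AND true = true
[3.2] false OR true = true
[3] false AND true = false
[root] true AND true AND false = false
Overall: false → excluded

Excluded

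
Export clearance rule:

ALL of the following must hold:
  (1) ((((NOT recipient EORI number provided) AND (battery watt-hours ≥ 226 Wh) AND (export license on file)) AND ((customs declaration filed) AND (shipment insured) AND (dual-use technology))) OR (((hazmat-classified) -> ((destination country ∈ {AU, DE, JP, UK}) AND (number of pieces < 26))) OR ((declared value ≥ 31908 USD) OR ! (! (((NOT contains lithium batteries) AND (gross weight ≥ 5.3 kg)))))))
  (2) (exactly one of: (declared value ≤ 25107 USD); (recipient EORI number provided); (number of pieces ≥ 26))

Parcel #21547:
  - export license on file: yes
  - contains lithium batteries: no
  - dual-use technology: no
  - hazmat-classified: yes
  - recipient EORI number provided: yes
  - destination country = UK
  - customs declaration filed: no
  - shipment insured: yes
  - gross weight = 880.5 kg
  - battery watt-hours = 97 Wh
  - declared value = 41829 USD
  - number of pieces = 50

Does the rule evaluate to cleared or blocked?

Atomic conditions:
  NOT recipient EORI number provided: yes → false
  battery watt-hours ≥ 226 Wh: 97 ≥ 226 is false
  export license on file: yes → true
  customs declaration filed: no → false
  shipment insured: yes → true
  dual-use technology: no → false
  hazmat-classified: yes → true
  destination country ∈ {AU, DE, JP, UK}: UK is in the set → true
  number of pieces < 26: 50 < 26 is false
  declared value ≥ 31908 USD: 41829 ≥ 31908 is true
  NOT contains lithium batteries: no → true
  gross weight ≥ 5.3 kg: 880.5 ≥ 5.3 is true
  declared value ≤ 25107 USD: 41829 ≤ 25107 is false
  recipient EORI number provided: yes → true
  number of pieces ≥ 26: 50 ≥ 26 is true
Combine:
[1.1.1] false AND false AND true = false
[1.1.2] false AND true AND false = false
[1.1] false AND false = false
[1.2.1.2] true AND false = false
[1.2.1] true → false = false
[1.2.2.2.1.1] true AND true = true
[1.2.2.2.1] NOT true = false
[1.2.2.2] NOT false = true
[1.2.2] true OR true = true
[1.2] false OR true = true
[1] false OR true = true
[2] exactly-one(false, true, true) = false
[root] true AND false = false
Overall: false → blocked

Blocked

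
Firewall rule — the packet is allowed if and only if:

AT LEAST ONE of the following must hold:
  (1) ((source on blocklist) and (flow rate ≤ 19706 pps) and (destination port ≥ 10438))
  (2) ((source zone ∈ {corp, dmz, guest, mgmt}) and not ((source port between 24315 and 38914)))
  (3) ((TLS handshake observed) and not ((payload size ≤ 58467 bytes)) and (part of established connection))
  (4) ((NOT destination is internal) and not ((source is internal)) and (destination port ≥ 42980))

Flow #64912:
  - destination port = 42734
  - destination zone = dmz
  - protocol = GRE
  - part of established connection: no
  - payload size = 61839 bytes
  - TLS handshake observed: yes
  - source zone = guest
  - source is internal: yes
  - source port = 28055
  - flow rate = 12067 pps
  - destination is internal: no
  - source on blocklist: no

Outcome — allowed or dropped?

Atomic conditions:
  source on blocklist: no → false
  flow rate ≤ 19706 pps: 12067 ≤ 19706 is true
  destination port ≥ 10438: 42734 ≥ 10438 is true
  source zone ∈ {corp, dmz, guest, mgmt}: guest is in the set → true
  source port between 24315 and 38914: 28055 in [24315, 38914] is true
  TLS handshake observed: yes → true
  payload size ≤ 58467 bytes: 61839 ≤ 58467 is false
  part of established connection: no → false
  NOT destination is internal: no → true
  source is internal: yes → true
  destination port ≥ 42980: 42734 ≥ 42980 is false
Combine:
[1] false AND true AND true = false
[2.2] NOT true = false
[2] true AND false = false
[3.2] NOT false = true
[3] true AND true AND false = false
[4.2] NOT true = false
[4] true AND false AND false = false
[root] false OR false OR false OR false = false
Overall: false → dropped

Dropped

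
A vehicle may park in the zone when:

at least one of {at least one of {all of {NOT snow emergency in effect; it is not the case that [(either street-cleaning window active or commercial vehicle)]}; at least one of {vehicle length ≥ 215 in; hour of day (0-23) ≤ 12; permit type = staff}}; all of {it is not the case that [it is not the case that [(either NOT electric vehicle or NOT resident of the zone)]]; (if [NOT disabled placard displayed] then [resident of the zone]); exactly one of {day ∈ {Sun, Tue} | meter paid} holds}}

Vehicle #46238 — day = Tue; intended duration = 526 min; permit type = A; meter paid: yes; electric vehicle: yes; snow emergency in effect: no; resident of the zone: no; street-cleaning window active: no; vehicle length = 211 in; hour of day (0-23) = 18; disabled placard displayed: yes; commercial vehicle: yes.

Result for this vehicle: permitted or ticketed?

Ticketed

Atomic conditions:
  NOT snow emergency in effect: no → true
  street-cleaning window active: no → false
  commercial vehicle: yes → true
  vehicle length ≥ 215 in: 211 ≥ 215 is false
  hour of day (0-23) ≤ 12: 18 ≤ 12 is false
  permit type = staff: A == staff is false
  NOT electric vehicle: yes → false
  NOT resident of the zone: no → true
  NOT disabled placard displayed: yes → false
  resident of the zone: no → false
  day ∈ {Sun, Tue}: Tue is in the set → true
  meter paid: yes → true
Combine:
[1.1.2.1] false OR true = true
[1.1.2] NOT true = false
[1.1] true AND false = false
[1.2] false OR false OR false = false
[1] false OR false = false
[2.1.1.1] false OR true = true
[2.1.1] NOT true = false
[2.1] NOT false = true
[2.2] false → false (antecedent false ⇒ implication holds) = true
[2.3] exactly-one(true, true) = false
[2] true AND true AND false = false
[root] false OR false = false
Overall: false → ticketed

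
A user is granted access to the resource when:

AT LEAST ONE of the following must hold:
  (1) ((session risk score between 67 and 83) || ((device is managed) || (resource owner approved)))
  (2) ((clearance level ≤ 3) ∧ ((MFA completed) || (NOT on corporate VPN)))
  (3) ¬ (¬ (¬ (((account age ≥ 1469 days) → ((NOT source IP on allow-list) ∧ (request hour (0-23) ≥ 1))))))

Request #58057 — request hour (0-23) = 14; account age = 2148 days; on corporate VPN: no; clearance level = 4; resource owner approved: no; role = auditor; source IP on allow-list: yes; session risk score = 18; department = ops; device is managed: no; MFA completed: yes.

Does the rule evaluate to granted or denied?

Granted

Atomic conditions:
  session risk score between 67 and 83: 18 in [67, 83] is false
  device is managed: no → false
  resource owner approved: no → false
  clearance level ≤ 3: 4 ≤ 3 is false
  MFA completed: yes → true
  NOT on corporate VPN: no → true
  account age ≥ 1469 days: 2148 ≥ 1469 is true
  NOT source IP on allow-list: yes → false
  request hour (0-23) ≥ 1: 14 ≥ 1 is true
Combine:
[1.2] false OR false = false
[1] false OR false = false
[2.2] true OR true = true
[2] false AND true = false
[3.1.1.1.2] false AND true = false
[3.1.1.1] true → false = false
[3.1.1] NOT false = true
[3.1] NOT true = false
[3] NOT false = true
[root] false OR false OR true = true
Overall: true → granted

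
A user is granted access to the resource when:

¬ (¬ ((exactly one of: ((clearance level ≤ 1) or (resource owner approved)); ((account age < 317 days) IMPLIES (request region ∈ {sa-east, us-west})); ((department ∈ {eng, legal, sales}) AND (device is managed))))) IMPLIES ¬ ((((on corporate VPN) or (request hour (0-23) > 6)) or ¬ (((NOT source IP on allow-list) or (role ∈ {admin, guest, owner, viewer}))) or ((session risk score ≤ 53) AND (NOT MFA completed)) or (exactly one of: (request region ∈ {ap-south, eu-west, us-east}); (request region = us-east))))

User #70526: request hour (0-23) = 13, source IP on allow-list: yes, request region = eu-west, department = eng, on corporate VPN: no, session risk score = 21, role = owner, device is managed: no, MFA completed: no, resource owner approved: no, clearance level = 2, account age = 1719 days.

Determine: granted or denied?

Atomic conditions:
  clearance level ≤ 1: 2 ≤ 1 is false
  resource owner approved: no → false
  account age < 317 days: 1719 < 317 is false
  request region ∈ {sa-east, us-west}: eu-west is not in the set → false
  department ∈ {eng, legal, sales}: eng is in the set → true
  device is managed: no → false
  on corporate VPN: no → false
  request hour (0-23) > 6: 13 > 6 is true
  NOT source IP on allow-list: yes → false
  role ∈ {admin, guest, owner, viewer}: owner is in the set → true
  session risk score ≤ 53: 21 ≤ 53 is true
  NOT MFA completed: no → true
  request region ∈ {ap-south, eu-west, us-east}: eu-west is in the set → true
  request region = us-east: eu-west == us-east is false
Combine:
[1.1.1.1] false OR false = false
[1.1.1.2] false → false (antecedent false ⇒ implication holds) = true
[1.1.1.3] true AND false = false
[1.1.1] exactly-one(false, true, false) = true
[1.1] NOT true = false
[1] NOT false = true
[2.1.1] false OR true = true
[2.1.2.1] false OR true = true
[2.1.2] NOT true = false
[2.1.3] true AND true = true
[2.1.4] exactly-one(true, false) = true
[2.1] true OR false OR true OR true = true
[2] NOT true = false
[root] true → false = false
Overall: false → denied

Denied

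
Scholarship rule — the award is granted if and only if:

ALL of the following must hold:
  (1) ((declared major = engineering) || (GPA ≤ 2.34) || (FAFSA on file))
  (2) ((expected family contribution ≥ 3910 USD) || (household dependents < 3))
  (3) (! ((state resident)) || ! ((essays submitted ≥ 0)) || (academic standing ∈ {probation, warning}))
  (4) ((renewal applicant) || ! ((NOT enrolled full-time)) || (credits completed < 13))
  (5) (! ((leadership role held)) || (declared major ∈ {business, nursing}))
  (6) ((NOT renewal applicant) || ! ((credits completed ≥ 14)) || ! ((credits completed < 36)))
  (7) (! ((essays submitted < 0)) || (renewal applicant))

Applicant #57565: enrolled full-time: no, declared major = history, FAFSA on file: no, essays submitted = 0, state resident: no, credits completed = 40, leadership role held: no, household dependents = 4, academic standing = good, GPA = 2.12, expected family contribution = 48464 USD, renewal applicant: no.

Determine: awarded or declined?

Atomic conditions:
  declared major = engineering: history == engineering is false
  GPA ≤ 2.34: 2.12 ≤ 2.34 is true
  FAFSA on file: no → false
  expected family contribution ≥ 3910 USD: 48464 ≥ 3910 is true
  household dependents < 3: 4 < 3 is false
  state resident: no → false
  essays submitted ≥ 0: 0 ≥ 0 is true
  academic standing ∈ {probation, warning}: good is not in the set → false
  renewal applicant: no → false
  NOT enrolled full-time: no → true
  credits completed < 13: 40 < 13 is false
  leadership role held: no → false
  declared major ∈ {business, nursing}: history is not in the set → false
  NOT renewal applicant: no → true
  credits completed ≥ 14: 40 ≥ 14 is true
  credits completed < 36: 40 < 36 is false
  essays submitted < 0: 0 < 0 is false
Combine:
[1] false OR true OR false = true
[2] true OR false = true
[3.1] NOT false = true
[3.2] NOT true = false
[3] true OR false OR false = true
[4.2] NOT true = false
[4] false OR false OR false = false
[5.1] NOT false = true
[5] true OR false = true
[6.2] NOT true = false
[6.3] NOT false = true
[6] true OR false OR true = true
[7.1] NOT false = true
[7] true OR false = true
[root] true AND true AND true AND false AND true AND true AND true = false
Overall: false → declined

Declined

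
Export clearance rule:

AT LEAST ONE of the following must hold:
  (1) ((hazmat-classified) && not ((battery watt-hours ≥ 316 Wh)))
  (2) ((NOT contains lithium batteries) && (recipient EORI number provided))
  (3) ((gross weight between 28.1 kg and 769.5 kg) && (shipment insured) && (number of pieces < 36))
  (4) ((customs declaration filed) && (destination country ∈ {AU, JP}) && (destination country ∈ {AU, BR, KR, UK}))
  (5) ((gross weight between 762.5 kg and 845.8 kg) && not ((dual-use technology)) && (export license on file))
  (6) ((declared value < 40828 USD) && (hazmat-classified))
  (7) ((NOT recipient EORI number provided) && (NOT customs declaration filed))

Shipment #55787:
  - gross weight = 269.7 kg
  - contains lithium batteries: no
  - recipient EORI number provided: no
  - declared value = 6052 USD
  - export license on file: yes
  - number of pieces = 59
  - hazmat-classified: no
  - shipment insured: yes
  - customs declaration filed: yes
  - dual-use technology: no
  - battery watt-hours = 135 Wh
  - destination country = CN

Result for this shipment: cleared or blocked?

Blocked

Atomic conditions:
  hazmat-classified: no → false
  battery watt-hours ≥ 316 Wh: 135 ≥ 316 is false
  NOT contains lithium batteries: no → true
  recipient EORI number provided: no → false
  gross weight between 28.1 kg and 769.5 kg: 269.7 in [28.1, 769.5] is true
  shipment insured: yes → true
  number of pieces < 36: 59 < 36 is false
  customs declaration filed: yes → true
  destination country ∈ {AU, JP}: CN is not in the set → false
  destination country ∈ {AU, BR, KR, UK}: CN is not in the set → false
  gross weight between 762.5 kg and 845.8 kg: 269.7 in [762.5, 845.8] is false
  dual-use technology: no → false
  export license on file: yes → true
  declared value < 40828 USD: 6052 < 40828 is true
  NOT recipient EORI number provided: no → true
  NOT customs declaration filed: yes → false
Combine:
[1.2] NOT false = true
[1] false AND true = false
[2] true AND false = false
[3] true AND true AND false = false
[4] true AND false AND false = false
[5.2] NOT false = true
[5] false AND true AND true = false
[6] true AND false = false
[7] true AND false = false
[root] false OR false OR false OR false OR false OR false OR false = false
Overall: false → blocked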